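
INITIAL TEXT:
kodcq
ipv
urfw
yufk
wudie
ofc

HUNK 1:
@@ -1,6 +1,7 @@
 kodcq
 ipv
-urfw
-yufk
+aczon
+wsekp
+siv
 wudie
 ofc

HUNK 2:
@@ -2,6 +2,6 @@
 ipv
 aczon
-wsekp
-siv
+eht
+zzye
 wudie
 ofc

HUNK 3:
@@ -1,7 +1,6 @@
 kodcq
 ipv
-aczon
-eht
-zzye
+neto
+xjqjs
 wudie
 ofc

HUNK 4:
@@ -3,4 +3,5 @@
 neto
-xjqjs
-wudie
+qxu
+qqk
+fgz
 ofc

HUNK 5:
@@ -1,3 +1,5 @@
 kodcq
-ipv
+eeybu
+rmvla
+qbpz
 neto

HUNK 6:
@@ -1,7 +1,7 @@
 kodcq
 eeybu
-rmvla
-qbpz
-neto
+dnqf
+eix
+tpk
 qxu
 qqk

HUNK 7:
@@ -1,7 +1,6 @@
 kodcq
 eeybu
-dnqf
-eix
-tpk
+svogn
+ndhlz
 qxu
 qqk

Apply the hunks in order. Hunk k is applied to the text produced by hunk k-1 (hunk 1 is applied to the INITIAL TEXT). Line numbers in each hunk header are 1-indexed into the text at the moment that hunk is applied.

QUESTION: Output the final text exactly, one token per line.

Hunk 1: at line 1 remove [urfw,yufk] add [aczon,wsekp,siv] -> 7 lines: kodcq ipv aczon wsekp siv wudie ofc
Hunk 2: at line 2 remove [wsekp,siv] add [eht,zzye] -> 7 lines: kodcq ipv aczon eht zzye wudie ofc
Hunk 3: at line 1 remove [aczon,eht,zzye] add [neto,xjqjs] -> 6 lines: kodcq ipv neto xjqjs wudie ofc
Hunk 4: at line 3 remove [xjqjs,wudie] add [qxu,qqk,fgz] -> 7 lines: kodcq ipv neto qxu qqk fgz ofc
Hunk 5: at line 1 remove [ipv] add [eeybu,rmvla,qbpz] -> 9 lines: kodcq eeybu rmvla qbpz neto qxu qqk fgz ofc
Hunk 6: at line 1 remove [rmvla,qbpz,neto] add [dnqf,eix,tpk] -> 9 lines: kodcq eeybu dnqf eix tpk qxu qqk fgz ofc
Hunk 7: at line 1 remove [dnqf,eix,tpk] add [svogn,ndhlz] -> 8 lines: kodcq eeybu svogn ndhlz qxu qqk fgz ofc

Answer: kodcq
eeybu
svogn
ndhlz
qxu
qqk
fgz
ofc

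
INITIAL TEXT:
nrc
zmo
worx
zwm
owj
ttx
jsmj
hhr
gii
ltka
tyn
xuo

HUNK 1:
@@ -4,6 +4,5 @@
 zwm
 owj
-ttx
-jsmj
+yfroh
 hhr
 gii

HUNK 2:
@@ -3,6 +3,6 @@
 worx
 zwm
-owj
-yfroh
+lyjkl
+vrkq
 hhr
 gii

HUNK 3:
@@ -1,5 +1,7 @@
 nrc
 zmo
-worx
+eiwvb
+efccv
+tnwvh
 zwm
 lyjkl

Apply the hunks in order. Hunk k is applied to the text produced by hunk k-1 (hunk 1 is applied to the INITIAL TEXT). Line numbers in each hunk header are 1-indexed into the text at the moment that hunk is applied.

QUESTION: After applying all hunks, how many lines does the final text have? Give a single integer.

Hunk 1: at line 4 remove [ttx,jsmj] add [yfroh] -> 11 lines: nrc zmo worx zwm owj yfroh hhr gii ltka tyn xuo
Hunk 2: at line 3 remove [owj,yfroh] add [lyjkl,vrkq] -> 11 lines: nrc zmo worx zwm lyjkl vrkq hhr gii ltka tyn xuo
Hunk 3: at line 1 remove [worx] add [eiwvb,efccv,tnwvh] -> 13 lines: nrc zmo eiwvb efccv tnwvh zwm lyjkl vrkq hhr gii ltka tyn xuo
Final line count: 13

Answer: 13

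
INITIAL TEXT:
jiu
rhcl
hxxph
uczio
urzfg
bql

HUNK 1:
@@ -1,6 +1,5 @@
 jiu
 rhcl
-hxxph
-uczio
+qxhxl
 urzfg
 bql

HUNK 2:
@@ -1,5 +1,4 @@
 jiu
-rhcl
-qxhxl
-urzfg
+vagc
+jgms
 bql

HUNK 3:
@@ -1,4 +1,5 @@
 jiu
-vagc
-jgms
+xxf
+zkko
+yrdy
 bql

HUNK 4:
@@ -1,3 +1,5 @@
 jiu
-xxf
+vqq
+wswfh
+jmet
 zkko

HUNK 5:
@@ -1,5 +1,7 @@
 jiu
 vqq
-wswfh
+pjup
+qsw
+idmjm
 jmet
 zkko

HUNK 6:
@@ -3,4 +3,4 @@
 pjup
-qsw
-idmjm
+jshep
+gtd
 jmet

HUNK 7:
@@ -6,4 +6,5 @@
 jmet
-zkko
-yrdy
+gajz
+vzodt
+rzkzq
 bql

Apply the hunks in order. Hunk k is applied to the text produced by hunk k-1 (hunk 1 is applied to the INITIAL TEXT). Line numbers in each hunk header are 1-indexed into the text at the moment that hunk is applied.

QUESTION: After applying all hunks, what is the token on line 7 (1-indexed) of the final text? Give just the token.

Answer: gajz

Derivation:
Hunk 1: at line 1 remove [hxxph,uczio] add [qxhxl] -> 5 lines: jiu rhcl qxhxl urzfg bql
Hunk 2: at line 1 remove [rhcl,qxhxl,urzfg] add [vagc,jgms] -> 4 lines: jiu vagc jgms bql
Hunk 3: at line 1 remove [vagc,jgms] add [xxf,zkko,yrdy] -> 5 lines: jiu xxf zkko yrdy bql
Hunk 4: at line 1 remove [xxf] add [vqq,wswfh,jmet] -> 7 lines: jiu vqq wswfh jmet zkko yrdy bql
Hunk 5: at line 1 remove [wswfh] add [pjup,qsw,idmjm] -> 9 lines: jiu vqq pjup qsw idmjm jmet zkko yrdy bql
Hunk 6: at line 3 remove [qsw,idmjm] add [jshep,gtd] -> 9 lines: jiu vqq pjup jshep gtd jmet zkko yrdy bql
Hunk 7: at line 6 remove [zkko,yrdy] add [gajz,vzodt,rzkzq] -> 10 lines: jiu vqq pjup jshep gtd jmet gajz vzodt rzkzq bql
Final line 7: gajz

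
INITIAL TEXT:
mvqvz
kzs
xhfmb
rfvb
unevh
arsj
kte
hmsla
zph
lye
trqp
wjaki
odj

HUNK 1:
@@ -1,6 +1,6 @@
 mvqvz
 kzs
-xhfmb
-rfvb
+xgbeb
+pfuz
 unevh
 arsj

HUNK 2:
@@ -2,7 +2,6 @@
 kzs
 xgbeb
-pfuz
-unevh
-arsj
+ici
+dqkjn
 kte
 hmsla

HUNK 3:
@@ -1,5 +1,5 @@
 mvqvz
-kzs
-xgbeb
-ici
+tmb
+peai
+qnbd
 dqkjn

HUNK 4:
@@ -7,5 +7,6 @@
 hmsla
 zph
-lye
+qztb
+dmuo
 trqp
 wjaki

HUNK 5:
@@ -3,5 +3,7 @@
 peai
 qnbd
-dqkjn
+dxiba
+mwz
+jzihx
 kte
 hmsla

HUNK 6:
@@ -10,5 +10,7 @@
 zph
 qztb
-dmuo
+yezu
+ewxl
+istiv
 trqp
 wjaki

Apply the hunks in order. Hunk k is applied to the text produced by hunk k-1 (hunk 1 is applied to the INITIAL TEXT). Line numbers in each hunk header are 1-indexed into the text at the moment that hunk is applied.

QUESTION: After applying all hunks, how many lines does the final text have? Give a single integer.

Answer: 17

Derivation:
Hunk 1: at line 1 remove [xhfmb,rfvb] add [xgbeb,pfuz] -> 13 lines: mvqvz kzs xgbeb pfuz unevh arsj kte hmsla zph lye trqp wjaki odj
Hunk 2: at line 2 remove [pfuz,unevh,arsj] add [ici,dqkjn] -> 12 lines: mvqvz kzs xgbeb ici dqkjn kte hmsla zph lye trqp wjaki odj
Hunk 3: at line 1 remove [kzs,xgbeb,ici] add [tmb,peai,qnbd] -> 12 lines: mvqvz tmb peai qnbd dqkjn kte hmsla zph lye trqp wjaki odj
Hunk 4: at line 7 remove [lye] add [qztb,dmuo] -> 13 lines: mvqvz tmb peai qnbd dqkjn kte hmsla zph qztb dmuo trqp wjaki odj
Hunk 5: at line 3 remove [dqkjn] add [dxiba,mwz,jzihx] -> 15 lines: mvqvz tmb peai qnbd dxiba mwz jzihx kte hmsla zph qztb dmuo trqp wjaki odj
Hunk 6: at line 10 remove [dmuo] add [yezu,ewxl,istiv] -> 17 lines: mvqvz tmb peai qnbd dxiba mwz jzihx kte hmsla zph qztb yezu ewxl istiv trqp wjaki odj
Final line count: 17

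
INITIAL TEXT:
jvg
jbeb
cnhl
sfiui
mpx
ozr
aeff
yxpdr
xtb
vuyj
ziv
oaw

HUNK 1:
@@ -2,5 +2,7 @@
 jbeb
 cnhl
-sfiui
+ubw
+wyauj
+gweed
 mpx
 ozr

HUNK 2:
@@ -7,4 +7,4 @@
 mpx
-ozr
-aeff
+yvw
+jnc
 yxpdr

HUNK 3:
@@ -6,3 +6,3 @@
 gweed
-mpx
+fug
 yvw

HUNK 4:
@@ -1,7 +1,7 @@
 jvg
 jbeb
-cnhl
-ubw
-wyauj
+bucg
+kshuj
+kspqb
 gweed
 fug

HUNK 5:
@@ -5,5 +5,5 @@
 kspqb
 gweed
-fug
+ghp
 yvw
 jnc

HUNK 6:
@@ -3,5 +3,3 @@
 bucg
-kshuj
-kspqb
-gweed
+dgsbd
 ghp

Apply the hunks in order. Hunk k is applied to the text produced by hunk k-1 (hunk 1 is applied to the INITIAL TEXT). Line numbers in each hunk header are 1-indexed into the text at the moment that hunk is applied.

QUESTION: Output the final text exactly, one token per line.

Hunk 1: at line 2 remove [sfiui] add [ubw,wyauj,gweed] -> 14 lines: jvg jbeb cnhl ubw wyauj gweed mpx ozr aeff yxpdr xtb vuyj ziv oaw
Hunk 2: at line 7 remove [ozr,aeff] add [yvw,jnc] -> 14 lines: jvg jbeb cnhl ubw wyauj gweed mpx yvw jnc yxpdr xtb vuyj ziv oaw
Hunk 3: at line 6 remove [mpx] add [fug] -> 14 lines: jvg jbeb cnhl ubw wyauj gweed fug yvw jnc yxpdr xtb vuyj ziv oaw
Hunk 4: at line 1 remove [cnhl,ubw,wyauj] add [bucg,kshuj,kspqb] -> 14 lines: jvg jbeb bucg kshuj kspqb gweed fug yvw jnc yxpdr xtb vuyj ziv oaw
Hunk 5: at line 5 remove [fug] add [ghp] -> 14 lines: jvg jbeb bucg kshuj kspqb gweed ghp yvw jnc yxpdr xtb vuyj ziv oaw
Hunk 6: at line 3 remove [kshuj,kspqb,gweed] add [dgsbd] -> 12 lines: jvg jbeb bucg dgsbd ghp yvw jnc yxpdr xtb vuyj ziv oaw

Answer: jvg
jbeb
bucg
dgsbd
ghp
yvw
jnc
yxpdr
xtb
vuyj
ziv
oaw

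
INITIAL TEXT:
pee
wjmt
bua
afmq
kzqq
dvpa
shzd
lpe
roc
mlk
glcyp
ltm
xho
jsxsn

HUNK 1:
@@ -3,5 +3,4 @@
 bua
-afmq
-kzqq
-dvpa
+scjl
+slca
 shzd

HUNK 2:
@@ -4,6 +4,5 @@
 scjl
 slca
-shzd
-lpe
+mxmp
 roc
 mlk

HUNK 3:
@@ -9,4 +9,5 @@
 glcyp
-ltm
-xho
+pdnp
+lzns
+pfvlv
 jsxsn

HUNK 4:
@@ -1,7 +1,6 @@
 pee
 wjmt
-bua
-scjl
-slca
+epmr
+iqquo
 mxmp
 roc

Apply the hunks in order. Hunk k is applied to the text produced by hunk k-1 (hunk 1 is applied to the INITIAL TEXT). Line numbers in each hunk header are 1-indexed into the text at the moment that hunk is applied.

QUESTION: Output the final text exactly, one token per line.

Hunk 1: at line 3 remove [afmq,kzqq,dvpa] add [scjl,slca] -> 13 lines: pee wjmt bua scjl slca shzd lpe roc mlk glcyp ltm xho jsxsn
Hunk 2: at line 4 remove [shzd,lpe] add [mxmp] -> 12 lines: pee wjmt bua scjl slca mxmp roc mlk glcyp ltm xho jsxsn
Hunk 3: at line 9 remove [ltm,xho] add [pdnp,lzns,pfvlv] -> 13 lines: pee wjmt bua scjl slca mxmp roc mlk glcyp pdnp lzns pfvlv jsxsn
Hunk 4: at line 1 remove [bua,scjl,slca] add [epmr,iqquo] -> 12 lines: pee wjmt epmr iqquo mxmp roc mlk glcyp pdnp lzns pfvlv jsxsn

Answer: pee
wjmt
epmr
iqquo
mxmp
roc
mlk
glcyp
pdnp
lzns
pfvlv
jsxsn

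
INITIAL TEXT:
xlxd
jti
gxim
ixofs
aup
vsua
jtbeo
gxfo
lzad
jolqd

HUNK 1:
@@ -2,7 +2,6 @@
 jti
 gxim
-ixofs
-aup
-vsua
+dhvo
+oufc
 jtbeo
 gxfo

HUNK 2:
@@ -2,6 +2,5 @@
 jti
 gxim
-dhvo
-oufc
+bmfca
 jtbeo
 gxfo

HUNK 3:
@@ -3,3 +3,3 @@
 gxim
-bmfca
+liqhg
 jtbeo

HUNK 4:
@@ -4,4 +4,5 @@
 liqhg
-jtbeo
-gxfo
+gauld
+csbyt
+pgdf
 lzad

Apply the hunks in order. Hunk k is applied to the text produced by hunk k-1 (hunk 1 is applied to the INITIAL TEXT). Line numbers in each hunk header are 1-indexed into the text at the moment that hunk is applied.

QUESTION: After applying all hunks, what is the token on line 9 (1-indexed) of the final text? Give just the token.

Answer: jolqd

Derivation:
Hunk 1: at line 2 remove [ixofs,aup,vsua] add [dhvo,oufc] -> 9 lines: xlxd jti gxim dhvo oufc jtbeo gxfo lzad jolqd
Hunk 2: at line 2 remove [dhvo,oufc] add [bmfca] -> 8 lines: xlxd jti gxim bmfca jtbeo gxfo lzad jolqd
Hunk 3: at line 3 remove [bmfca] add [liqhg] -> 8 lines: xlxd jti gxim liqhg jtbeo gxfo lzad jolqd
Hunk 4: at line 4 remove [jtbeo,gxfo] add [gauld,csbyt,pgdf] -> 9 lines: xlxd jti gxim liqhg gauld csbyt pgdf lzad jolqd
Final line 9: jolqd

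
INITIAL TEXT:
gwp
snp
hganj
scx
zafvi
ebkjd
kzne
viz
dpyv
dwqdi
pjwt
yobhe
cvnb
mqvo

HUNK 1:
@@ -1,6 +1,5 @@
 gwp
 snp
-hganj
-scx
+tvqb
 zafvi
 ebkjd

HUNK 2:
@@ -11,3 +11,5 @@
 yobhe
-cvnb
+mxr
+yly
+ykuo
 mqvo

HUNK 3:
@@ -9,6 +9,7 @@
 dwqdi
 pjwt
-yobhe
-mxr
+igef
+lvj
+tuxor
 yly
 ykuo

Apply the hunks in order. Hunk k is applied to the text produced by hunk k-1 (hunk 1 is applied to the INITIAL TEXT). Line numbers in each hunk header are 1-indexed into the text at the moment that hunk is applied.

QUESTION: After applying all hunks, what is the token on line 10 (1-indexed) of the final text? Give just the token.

Answer: pjwt

Derivation:
Hunk 1: at line 1 remove [hganj,scx] add [tvqb] -> 13 lines: gwp snp tvqb zafvi ebkjd kzne viz dpyv dwqdi pjwt yobhe cvnb mqvo
Hunk 2: at line 11 remove [cvnb] add [mxr,yly,ykuo] -> 15 lines: gwp snp tvqb zafvi ebkjd kzne viz dpyv dwqdi pjwt yobhe mxr yly ykuo mqvo
Hunk 3: at line 9 remove [yobhe,mxr] add [igef,lvj,tuxor] -> 16 lines: gwp snp tvqb zafvi ebkjd kzne viz dpyv dwqdi pjwt igef lvj tuxor yly ykuo mqvo
Final line 10: pjwt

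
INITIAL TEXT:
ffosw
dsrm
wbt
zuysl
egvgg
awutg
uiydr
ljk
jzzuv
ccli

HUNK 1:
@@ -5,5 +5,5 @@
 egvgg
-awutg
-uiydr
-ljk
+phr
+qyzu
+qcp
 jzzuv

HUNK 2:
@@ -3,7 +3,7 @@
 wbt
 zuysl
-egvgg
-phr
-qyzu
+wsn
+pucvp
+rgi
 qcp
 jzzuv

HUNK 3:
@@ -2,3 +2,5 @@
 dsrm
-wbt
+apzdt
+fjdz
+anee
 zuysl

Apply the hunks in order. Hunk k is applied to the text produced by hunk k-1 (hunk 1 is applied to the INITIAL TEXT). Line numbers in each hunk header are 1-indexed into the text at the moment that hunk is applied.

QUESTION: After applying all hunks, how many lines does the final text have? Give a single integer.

Answer: 12

Derivation:
Hunk 1: at line 5 remove [awutg,uiydr,ljk] add [phr,qyzu,qcp] -> 10 lines: ffosw dsrm wbt zuysl egvgg phr qyzu qcp jzzuv ccli
Hunk 2: at line 3 remove [egvgg,phr,qyzu] add [wsn,pucvp,rgi] -> 10 lines: ffosw dsrm wbt zuysl wsn pucvp rgi qcp jzzuv ccli
Hunk 3: at line 2 remove [wbt] add [apzdt,fjdz,anee] -> 12 lines: ffosw dsrm apzdt fjdz anee zuysl wsn pucvp rgi qcp jzzuv ccli
Final line count: 12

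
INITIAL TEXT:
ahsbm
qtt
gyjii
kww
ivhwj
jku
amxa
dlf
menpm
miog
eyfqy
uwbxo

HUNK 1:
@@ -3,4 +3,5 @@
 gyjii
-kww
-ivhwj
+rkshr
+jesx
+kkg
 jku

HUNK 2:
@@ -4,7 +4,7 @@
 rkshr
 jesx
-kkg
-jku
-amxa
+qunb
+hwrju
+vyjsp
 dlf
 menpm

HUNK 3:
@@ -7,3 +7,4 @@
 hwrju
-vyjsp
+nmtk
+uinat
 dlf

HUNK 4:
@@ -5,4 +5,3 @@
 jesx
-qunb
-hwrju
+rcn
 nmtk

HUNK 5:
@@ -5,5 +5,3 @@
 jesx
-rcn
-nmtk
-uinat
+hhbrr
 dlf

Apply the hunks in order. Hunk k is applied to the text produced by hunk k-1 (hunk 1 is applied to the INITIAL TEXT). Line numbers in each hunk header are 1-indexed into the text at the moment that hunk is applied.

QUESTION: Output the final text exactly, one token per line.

Hunk 1: at line 3 remove [kww,ivhwj] add [rkshr,jesx,kkg] -> 13 lines: ahsbm qtt gyjii rkshr jesx kkg jku amxa dlf menpm miog eyfqy uwbxo
Hunk 2: at line 4 remove [kkg,jku,amxa] add [qunb,hwrju,vyjsp] -> 13 lines: ahsbm qtt gyjii rkshr jesx qunb hwrju vyjsp dlf menpm miog eyfqy uwbxo
Hunk 3: at line 7 remove [vyjsp] add [nmtk,uinat] -> 14 lines: ahsbm qtt gyjii rkshr jesx qunb hwrju nmtk uinat dlf menpm miog eyfqy uwbxo
Hunk 4: at line 5 remove [qunb,hwrju] add [rcn] -> 13 lines: ahsbm qtt gyjii rkshr jesx rcn nmtk uinat dlf menpm miog eyfqy uwbxo
Hunk 5: at line 5 remove [rcn,nmtk,uinat] add [hhbrr] -> 11 lines: ahsbm qtt gyjii rkshr jesx hhbrr dlf menpm miog eyfqy uwbxo

Answer: ahsbm
qtt
gyjii
rkshr
jesx
hhbrr
dlf
menpm
miog
eyfqy
uwbxo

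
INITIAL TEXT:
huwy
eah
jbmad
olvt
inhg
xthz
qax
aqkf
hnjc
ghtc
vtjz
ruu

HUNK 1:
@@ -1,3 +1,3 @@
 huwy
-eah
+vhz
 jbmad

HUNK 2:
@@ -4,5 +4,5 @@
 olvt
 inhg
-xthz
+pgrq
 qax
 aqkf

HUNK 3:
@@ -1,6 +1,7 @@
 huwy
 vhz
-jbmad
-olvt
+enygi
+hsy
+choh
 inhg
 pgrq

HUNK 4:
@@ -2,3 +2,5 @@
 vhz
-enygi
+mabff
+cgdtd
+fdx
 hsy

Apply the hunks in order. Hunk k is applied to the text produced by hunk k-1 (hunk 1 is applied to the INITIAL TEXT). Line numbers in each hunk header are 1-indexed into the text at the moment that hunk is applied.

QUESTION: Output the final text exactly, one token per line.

Answer: huwy
vhz
mabff
cgdtd
fdx
hsy
choh
inhg
pgrq
qax
aqkf
hnjc
ghtc
vtjz
ruu

Derivation:
Hunk 1: at line 1 remove [eah] add [vhz] -> 12 lines: huwy vhz jbmad olvt inhg xthz qax aqkf hnjc ghtc vtjz ruu
Hunk 2: at line 4 remove [xthz] add [pgrq] -> 12 lines: huwy vhz jbmad olvt inhg pgrq qax aqkf hnjc ghtc vtjz ruu
Hunk 3: at line 1 remove [jbmad,olvt] add [enygi,hsy,choh] -> 13 lines: huwy vhz enygi hsy choh inhg pgrq qax aqkf hnjc ghtc vtjz ruu
Hunk 4: at line 2 remove [enygi] add [mabff,cgdtd,fdx] -> 15 lines: huwy vhz mabff cgdtd fdx hsy choh inhg pgrq qax aqkf hnjc ghtc vtjz ruu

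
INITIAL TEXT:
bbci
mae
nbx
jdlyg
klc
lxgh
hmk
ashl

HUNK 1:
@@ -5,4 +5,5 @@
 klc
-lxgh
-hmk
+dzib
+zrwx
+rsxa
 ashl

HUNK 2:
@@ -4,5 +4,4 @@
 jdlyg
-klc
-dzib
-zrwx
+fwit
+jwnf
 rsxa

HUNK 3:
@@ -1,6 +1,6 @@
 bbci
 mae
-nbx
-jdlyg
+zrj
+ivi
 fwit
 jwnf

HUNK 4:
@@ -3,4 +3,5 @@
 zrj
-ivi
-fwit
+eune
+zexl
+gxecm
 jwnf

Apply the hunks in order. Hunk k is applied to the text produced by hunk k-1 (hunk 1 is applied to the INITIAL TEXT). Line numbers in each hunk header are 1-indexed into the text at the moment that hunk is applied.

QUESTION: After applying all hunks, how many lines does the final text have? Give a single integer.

Hunk 1: at line 5 remove [lxgh,hmk] add [dzib,zrwx,rsxa] -> 9 lines: bbci mae nbx jdlyg klc dzib zrwx rsxa ashl
Hunk 2: at line 4 remove [klc,dzib,zrwx] add [fwit,jwnf] -> 8 lines: bbci mae nbx jdlyg fwit jwnf rsxa ashl
Hunk 3: at line 1 remove [nbx,jdlyg] add [zrj,ivi] -> 8 lines: bbci mae zrj ivi fwit jwnf rsxa ashl
Hunk 4: at line 3 remove [ivi,fwit] add [eune,zexl,gxecm] -> 9 lines: bbci mae zrj eune zexl gxecm jwnf rsxa ashl
Final line count: 9

Answer: 9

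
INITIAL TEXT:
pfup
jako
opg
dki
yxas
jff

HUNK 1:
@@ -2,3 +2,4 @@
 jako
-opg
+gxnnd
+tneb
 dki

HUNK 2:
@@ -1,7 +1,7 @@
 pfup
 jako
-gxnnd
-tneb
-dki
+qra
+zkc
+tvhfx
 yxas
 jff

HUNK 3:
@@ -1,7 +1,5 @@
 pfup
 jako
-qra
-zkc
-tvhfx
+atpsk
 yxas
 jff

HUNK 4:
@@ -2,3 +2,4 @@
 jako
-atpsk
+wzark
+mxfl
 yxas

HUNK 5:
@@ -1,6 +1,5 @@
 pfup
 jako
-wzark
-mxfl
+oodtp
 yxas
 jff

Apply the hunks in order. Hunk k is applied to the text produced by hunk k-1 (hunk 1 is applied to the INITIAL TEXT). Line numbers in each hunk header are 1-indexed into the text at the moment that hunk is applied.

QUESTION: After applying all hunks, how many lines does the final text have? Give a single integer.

Answer: 5

Derivation:
Hunk 1: at line 2 remove [opg] add [gxnnd,tneb] -> 7 lines: pfup jako gxnnd tneb dki yxas jff
Hunk 2: at line 1 remove [gxnnd,tneb,dki] add [qra,zkc,tvhfx] -> 7 lines: pfup jako qra zkc tvhfx yxas jff
Hunk 3: at line 1 remove [qra,zkc,tvhfx] add [atpsk] -> 5 lines: pfup jako atpsk yxas jff
Hunk 4: at line 2 remove [atpsk] add [wzark,mxfl] -> 6 lines: pfup jako wzark mxfl yxas jff
Hunk 5: at line 1 remove [wzark,mxfl] add [oodtp] -> 5 lines: pfup jako oodtp yxas jff
Final line count: 5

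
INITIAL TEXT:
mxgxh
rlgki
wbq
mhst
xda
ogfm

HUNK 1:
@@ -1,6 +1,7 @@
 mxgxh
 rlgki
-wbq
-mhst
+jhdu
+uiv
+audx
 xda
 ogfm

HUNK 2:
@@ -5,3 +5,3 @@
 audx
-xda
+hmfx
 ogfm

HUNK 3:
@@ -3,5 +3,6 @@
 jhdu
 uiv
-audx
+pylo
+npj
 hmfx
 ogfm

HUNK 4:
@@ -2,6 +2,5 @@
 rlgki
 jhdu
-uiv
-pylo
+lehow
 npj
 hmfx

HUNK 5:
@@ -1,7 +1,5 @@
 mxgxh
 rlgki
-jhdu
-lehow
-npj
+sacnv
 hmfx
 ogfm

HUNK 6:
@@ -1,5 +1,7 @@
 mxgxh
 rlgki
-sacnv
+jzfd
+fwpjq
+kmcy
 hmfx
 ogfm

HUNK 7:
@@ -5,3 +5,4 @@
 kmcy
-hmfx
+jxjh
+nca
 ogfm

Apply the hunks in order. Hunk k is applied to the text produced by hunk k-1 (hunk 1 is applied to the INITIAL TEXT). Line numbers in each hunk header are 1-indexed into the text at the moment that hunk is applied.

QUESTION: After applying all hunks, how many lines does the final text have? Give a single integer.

Hunk 1: at line 1 remove [wbq,mhst] add [jhdu,uiv,audx] -> 7 lines: mxgxh rlgki jhdu uiv audx xda ogfm
Hunk 2: at line 5 remove [xda] add [hmfx] -> 7 lines: mxgxh rlgki jhdu uiv audx hmfx ogfm
Hunk 3: at line 3 remove [audx] add [pylo,npj] -> 8 lines: mxgxh rlgki jhdu uiv pylo npj hmfx ogfm
Hunk 4: at line 2 remove [uiv,pylo] add [lehow] -> 7 lines: mxgxh rlgki jhdu lehow npj hmfx ogfm
Hunk 5: at line 1 remove [jhdu,lehow,npj] add [sacnv] -> 5 lines: mxgxh rlgki sacnv hmfx ogfm
Hunk 6: at line 1 remove [sacnv] add [jzfd,fwpjq,kmcy] -> 7 lines: mxgxh rlgki jzfd fwpjq kmcy hmfx ogfm
Hunk 7: at line 5 remove [hmfx] add [jxjh,nca] -> 8 lines: mxgxh rlgki jzfd fwpjq kmcy jxjh nca ogfm
Final line count: 8

Answer: 8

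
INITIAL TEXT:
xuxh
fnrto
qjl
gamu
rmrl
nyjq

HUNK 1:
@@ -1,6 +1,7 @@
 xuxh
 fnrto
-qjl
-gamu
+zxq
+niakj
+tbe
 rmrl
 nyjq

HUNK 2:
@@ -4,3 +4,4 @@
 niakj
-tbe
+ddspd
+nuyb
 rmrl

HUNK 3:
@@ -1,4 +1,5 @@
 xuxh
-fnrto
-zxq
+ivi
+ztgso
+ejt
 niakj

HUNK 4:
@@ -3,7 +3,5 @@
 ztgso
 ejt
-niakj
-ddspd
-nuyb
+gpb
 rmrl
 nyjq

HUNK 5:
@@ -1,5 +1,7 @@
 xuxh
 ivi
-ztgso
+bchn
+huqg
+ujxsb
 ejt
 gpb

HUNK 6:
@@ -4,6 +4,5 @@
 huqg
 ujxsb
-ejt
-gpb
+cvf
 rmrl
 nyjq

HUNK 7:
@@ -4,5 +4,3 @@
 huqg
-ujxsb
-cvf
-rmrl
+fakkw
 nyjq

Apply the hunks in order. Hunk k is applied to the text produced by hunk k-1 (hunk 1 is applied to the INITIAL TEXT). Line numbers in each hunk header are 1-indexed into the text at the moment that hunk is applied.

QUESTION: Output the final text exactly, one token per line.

Hunk 1: at line 1 remove [qjl,gamu] add [zxq,niakj,tbe] -> 7 lines: xuxh fnrto zxq niakj tbe rmrl nyjq
Hunk 2: at line 4 remove [tbe] add [ddspd,nuyb] -> 8 lines: xuxh fnrto zxq niakj ddspd nuyb rmrl nyjq
Hunk 3: at line 1 remove [fnrto,zxq] add [ivi,ztgso,ejt] -> 9 lines: xuxh ivi ztgso ejt niakj ddspd nuyb rmrl nyjq
Hunk 4: at line 3 remove [niakj,ddspd,nuyb] add [gpb] -> 7 lines: xuxh ivi ztgso ejt gpb rmrl nyjq
Hunk 5: at line 1 remove [ztgso] add [bchn,huqg,ujxsb] -> 9 lines: xuxh ivi bchn huqg ujxsb ejt gpb rmrl nyjq
Hunk 6: at line 4 remove [ejt,gpb] add [cvf] -> 8 lines: xuxh ivi bchn huqg ujxsb cvf rmrl nyjq
Hunk 7: at line 4 remove [ujxsb,cvf,rmrl] add [fakkw] -> 6 lines: xuxh ivi bchn huqg fakkw nyjq

Answer: xuxh
ivi
bchn
huqg
fakkw
nyjq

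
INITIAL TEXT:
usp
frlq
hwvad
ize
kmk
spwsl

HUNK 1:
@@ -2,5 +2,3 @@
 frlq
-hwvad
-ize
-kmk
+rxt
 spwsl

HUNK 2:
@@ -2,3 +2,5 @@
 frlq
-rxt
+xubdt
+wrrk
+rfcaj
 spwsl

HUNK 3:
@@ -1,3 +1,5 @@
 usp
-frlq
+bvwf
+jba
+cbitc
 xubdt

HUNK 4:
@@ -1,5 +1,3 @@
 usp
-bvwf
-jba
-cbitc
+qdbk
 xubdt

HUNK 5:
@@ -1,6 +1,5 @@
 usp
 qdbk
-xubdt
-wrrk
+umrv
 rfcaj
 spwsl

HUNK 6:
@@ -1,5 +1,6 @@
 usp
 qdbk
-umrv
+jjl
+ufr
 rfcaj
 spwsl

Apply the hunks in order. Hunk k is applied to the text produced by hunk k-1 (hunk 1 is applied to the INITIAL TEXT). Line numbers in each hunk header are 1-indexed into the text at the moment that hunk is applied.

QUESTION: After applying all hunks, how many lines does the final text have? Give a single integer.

Hunk 1: at line 2 remove [hwvad,ize,kmk] add [rxt] -> 4 lines: usp frlq rxt spwsl
Hunk 2: at line 2 remove [rxt] add [xubdt,wrrk,rfcaj] -> 6 lines: usp frlq xubdt wrrk rfcaj spwsl
Hunk 3: at line 1 remove [frlq] add [bvwf,jba,cbitc] -> 8 lines: usp bvwf jba cbitc xubdt wrrk rfcaj spwsl
Hunk 4: at line 1 remove [bvwf,jba,cbitc] add [qdbk] -> 6 lines: usp qdbk xubdt wrrk rfcaj spwsl
Hunk 5: at line 1 remove [xubdt,wrrk] add [umrv] -> 5 lines: usp qdbk umrv rfcaj spwsl
Hunk 6: at line 1 remove [umrv] add [jjl,ufr] -> 6 lines: usp qdbk jjl ufr rfcaj spwsl
Final line count: 6

Answer: 6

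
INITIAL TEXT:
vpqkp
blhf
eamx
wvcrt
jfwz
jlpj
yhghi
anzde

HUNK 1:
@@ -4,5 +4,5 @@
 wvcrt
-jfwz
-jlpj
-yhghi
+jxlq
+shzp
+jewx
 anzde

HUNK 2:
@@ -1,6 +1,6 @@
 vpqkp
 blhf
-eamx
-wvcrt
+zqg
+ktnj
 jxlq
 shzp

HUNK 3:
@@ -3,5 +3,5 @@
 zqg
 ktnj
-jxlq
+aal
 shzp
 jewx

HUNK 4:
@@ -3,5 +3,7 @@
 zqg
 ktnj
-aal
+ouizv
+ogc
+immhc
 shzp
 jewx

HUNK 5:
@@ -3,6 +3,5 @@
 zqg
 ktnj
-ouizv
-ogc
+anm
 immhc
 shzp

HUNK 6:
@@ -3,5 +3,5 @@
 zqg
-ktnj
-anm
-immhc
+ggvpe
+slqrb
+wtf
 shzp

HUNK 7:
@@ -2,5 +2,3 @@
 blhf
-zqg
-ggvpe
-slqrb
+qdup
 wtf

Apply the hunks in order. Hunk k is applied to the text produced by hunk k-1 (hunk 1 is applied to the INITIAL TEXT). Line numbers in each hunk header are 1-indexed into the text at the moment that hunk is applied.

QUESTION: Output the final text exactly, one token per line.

Hunk 1: at line 4 remove [jfwz,jlpj,yhghi] add [jxlq,shzp,jewx] -> 8 lines: vpqkp blhf eamx wvcrt jxlq shzp jewx anzde
Hunk 2: at line 1 remove [eamx,wvcrt] add [zqg,ktnj] -> 8 lines: vpqkp blhf zqg ktnj jxlq shzp jewx anzde
Hunk 3: at line 3 remove [jxlq] add [aal] -> 8 lines: vpqkp blhf zqg ktnj aal shzp jewx anzde
Hunk 4: at line 3 remove [aal] add [ouizv,ogc,immhc] -> 10 lines: vpqkp blhf zqg ktnj ouizv ogc immhc shzp jewx anzde
Hunk 5: at line 3 remove [ouizv,ogc] add [anm] -> 9 lines: vpqkp blhf zqg ktnj anm immhc shzp jewx anzde
Hunk 6: at line 3 remove [ktnj,anm,immhc] add [ggvpe,slqrb,wtf] -> 9 lines: vpqkp blhf zqg ggvpe slqrb wtf shzp jewx anzde
Hunk 7: at line 2 remove [zqg,ggvpe,slqrb] add [qdup] -> 7 lines: vpqkp blhf qdup wtf shzp jewx anzde

Answer: vpqkp
blhf
qdup
wtf
shzp
jewx
anzde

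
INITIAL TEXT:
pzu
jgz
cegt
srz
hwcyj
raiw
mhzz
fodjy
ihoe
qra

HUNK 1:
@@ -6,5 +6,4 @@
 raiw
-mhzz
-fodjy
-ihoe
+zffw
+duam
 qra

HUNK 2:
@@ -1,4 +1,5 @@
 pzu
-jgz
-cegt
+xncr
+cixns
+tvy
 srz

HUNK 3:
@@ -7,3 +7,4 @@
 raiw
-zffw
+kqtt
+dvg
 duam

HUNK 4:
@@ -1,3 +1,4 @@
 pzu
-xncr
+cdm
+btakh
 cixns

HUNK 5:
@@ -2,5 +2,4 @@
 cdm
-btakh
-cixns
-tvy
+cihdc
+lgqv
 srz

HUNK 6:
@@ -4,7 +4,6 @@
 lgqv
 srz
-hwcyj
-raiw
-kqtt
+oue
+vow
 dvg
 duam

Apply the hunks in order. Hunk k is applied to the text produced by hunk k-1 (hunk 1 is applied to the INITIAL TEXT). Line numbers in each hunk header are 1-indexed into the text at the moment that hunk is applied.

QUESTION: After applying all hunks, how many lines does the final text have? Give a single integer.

Answer: 10

Derivation:
Hunk 1: at line 6 remove [mhzz,fodjy,ihoe] add [zffw,duam] -> 9 lines: pzu jgz cegt srz hwcyj raiw zffw duam qra
Hunk 2: at line 1 remove [jgz,cegt] add [xncr,cixns,tvy] -> 10 lines: pzu xncr cixns tvy srz hwcyj raiw zffw duam qra
Hunk 3: at line 7 remove [zffw] add [kqtt,dvg] -> 11 lines: pzu xncr cixns tvy srz hwcyj raiw kqtt dvg duam qra
Hunk 4: at line 1 remove [xncr] add [cdm,btakh] -> 12 lines: pzu cdm btakh cixns tvy srz hwcyj raiw kqtt dvg duam qra
Hunk 5: at line 2 remove [btakh,cixns,tvy] add [cihdc,lgqv] -> 11 lines: pzu cdm cihdc lgqv srz hwcyj raiw kqtt dvg duam qra
Hunk 6: at line 4 remove [hwcyj,raiw,kqtt] add [oue,vow] -> 10 lines: pzu cdm cihdc lgqv srz oue vow dvg duam qra
Final line count: 10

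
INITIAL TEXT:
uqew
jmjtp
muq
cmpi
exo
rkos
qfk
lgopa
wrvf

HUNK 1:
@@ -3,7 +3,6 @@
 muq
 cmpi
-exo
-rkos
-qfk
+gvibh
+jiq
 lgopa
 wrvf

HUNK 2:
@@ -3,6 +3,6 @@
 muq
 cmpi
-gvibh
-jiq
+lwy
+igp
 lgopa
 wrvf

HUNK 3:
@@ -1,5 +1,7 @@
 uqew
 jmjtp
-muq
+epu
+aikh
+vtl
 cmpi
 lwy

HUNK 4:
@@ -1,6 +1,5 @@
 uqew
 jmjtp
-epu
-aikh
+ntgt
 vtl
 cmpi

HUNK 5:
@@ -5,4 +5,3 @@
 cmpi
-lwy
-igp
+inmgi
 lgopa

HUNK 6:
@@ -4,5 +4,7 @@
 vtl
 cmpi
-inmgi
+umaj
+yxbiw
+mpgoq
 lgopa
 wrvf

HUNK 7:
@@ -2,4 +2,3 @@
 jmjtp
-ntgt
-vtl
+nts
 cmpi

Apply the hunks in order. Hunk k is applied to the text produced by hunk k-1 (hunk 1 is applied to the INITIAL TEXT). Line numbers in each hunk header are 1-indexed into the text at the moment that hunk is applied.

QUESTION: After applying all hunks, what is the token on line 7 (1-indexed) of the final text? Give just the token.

Answer: mpgoq

Derivation:
Hunk 1: at line 3 remove [exo,rkos,qfk] add [gvibh,jiq] -> 8 lines: uqew jmjtp muq cmpi gvibh jiq lgopa wrvf
Hunk 2: at line 3 remove [gvibh,jiq] add [lwy,igp] -> 8 lines: uqew jmjtp muq cmpi lwy igp lgopa wrvf
Hunk 3: at line 1 remove [muq] add [epu,aikh,vtl] -> 10 lines: uqew jmjtp epu aikh vtl cmpi lwy igp lgopa wrvf
Hunk 4: at line 1 remove [epu,aikh] add [ntgt] -> 9 lines: uqew jmjtp ntgt vtl cmpi lwy igp lgopa wrvf
Hunk 5: at line 5 remove [lwy,igp] add [inmgi] -> 8 lines: uqew jmjtp ntgt vtl cmpi inmgi lgopa wrvf
Hunk 6: at line 4 remove [inmgi] add [umaj,yxbiw,mpgoq] -> 10 lines: uqew jmjtp ntgt vtl cmpi umaj yxbiw mpgoq lgopa wrvf
Hunk 7: at line 2 remove [ntgt,vtl] add [nts] -> 9 lines: uqew jmjtp nts cmpi umaj yxbiw mpgoq lgopa wrvf
Final line 7: mpgoq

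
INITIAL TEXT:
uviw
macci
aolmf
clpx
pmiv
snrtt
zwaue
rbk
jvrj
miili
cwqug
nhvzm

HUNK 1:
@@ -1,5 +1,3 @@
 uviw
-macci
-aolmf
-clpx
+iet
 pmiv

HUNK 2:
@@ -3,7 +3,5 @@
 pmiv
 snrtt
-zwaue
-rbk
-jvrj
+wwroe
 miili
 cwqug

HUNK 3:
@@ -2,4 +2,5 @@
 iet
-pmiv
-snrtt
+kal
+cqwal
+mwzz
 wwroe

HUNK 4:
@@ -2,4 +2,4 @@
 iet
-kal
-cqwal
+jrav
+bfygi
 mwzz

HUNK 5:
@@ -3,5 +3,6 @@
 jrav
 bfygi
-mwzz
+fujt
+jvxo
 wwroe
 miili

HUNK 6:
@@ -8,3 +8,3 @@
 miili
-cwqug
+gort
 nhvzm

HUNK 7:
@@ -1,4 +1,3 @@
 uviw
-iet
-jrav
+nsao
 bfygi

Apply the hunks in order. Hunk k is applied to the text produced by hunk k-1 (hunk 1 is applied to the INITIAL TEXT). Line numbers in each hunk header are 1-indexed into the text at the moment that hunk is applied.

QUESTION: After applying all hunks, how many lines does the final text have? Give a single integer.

Answer: 9

Derivation:
Hunk 1: at line 1 remove [macci,aolmf,clpx] add [iet] -> 10 lines: uviw iet pmiv snrtt zwaue rbk jvrj miili cwqug nhvzm
Hunk 2: at line 3 remove [zwaue,rbk,jvrj] add [wwroe] -> 8 lines: uviw iet pmiv snrtt wwroe miili cwqug nhvzm
Hunk 3: at line 2 remove [pmiv,snrtt] add [kal,cqwal,mwzz] -> 9 lines: uviw iet kal cqwal mwzz wwroe miili cwqug nhvzm
Hunk 4: at line 2 remove [kal,cqwal] add [jrav,bfygi] -> 9 lines: uviw iet jrav bfygi mwzz wwroe miili cwqug nhvzm
Hunk 5: at line 3 remove [mwzz] add [fujt,jvxo] -> 10 lines: uviw iet jrav bfygi fujt jvxo wwroe miili cwqug nhvzm
Hunk 6: at line 8 remove [cwqug] add [gort] -> 10 lines: uviw iet jrav bfygi fujt jvxo wwroe miili gort nhvzm
Hunk 7: at line 1 remove [iet,jrav] add [nsao] -> 9 lines: uviw nsao bfygi fujt jvxo wwroe miili gort nhvzm
Final line count: 9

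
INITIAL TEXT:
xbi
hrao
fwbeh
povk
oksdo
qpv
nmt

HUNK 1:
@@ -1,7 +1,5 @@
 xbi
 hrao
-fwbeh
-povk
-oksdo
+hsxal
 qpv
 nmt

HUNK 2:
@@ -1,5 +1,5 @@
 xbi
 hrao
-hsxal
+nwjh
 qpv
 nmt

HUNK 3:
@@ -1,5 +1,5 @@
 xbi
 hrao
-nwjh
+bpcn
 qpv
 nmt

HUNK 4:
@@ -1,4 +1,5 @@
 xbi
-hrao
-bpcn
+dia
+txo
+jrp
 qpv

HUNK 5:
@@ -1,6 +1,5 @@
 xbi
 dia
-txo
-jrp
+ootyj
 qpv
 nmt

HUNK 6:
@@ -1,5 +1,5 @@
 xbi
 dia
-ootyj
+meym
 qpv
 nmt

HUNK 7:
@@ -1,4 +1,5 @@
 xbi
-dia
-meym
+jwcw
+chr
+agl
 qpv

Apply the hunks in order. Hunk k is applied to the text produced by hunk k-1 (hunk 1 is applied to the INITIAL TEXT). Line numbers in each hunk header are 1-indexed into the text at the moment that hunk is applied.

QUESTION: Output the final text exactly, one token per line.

Answer: xbi
jwcw
chr
agl
qpv
nmt

Derivation:
Hunk 1: at line 1 remove [fwbeh,povk,oksdo] add [hsxal] -> 5 lines: xbi hrao hsxal qpv nmt
Hunk 2: at line 1 remove [hsxal] add [nwjh] -> 5 lines: xbi hrao nwjh qpv nmt
Hunk 3: at line 1 remove [nwjh] add [bpcn] -> 5 lines: xbi hrao bpcn qpv nmt
Hunk 4: at line 1 remove [hrao,bpcn] add [dia,txo,jrp] -> 6 lines: xbi dia txo jrp qpv nmt
Hunk 5: at line 1 remove [txo,jrp] add [ootyj] -> 5 lines: xbi dia ootyj qpv nmt
Hunk 6: at line 1 remove [ootyj] add [meym] -> 5 lines: xbi dia meym qpv nmt
Hunk 7: at line 1 remove [dia,meym] add [jwcw,chr,agl] -> 6 lines: xbi jwcw chr agl qpv nmt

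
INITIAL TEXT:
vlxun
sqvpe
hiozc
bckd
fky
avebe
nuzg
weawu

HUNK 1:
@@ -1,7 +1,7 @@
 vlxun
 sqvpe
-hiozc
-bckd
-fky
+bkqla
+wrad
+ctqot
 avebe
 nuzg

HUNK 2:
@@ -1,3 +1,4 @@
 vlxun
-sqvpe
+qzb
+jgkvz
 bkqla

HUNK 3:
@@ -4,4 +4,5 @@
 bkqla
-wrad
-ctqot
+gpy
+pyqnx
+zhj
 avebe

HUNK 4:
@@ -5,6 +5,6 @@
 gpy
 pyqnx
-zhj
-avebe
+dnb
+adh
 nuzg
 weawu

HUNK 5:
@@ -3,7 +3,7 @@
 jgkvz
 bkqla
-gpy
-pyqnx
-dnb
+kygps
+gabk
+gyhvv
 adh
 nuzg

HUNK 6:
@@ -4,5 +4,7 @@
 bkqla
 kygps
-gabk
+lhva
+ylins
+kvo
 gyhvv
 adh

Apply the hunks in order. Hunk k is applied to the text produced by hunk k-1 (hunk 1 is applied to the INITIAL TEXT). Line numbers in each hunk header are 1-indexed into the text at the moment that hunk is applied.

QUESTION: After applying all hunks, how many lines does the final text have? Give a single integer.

Hunk 1: at line 1 remove [hiozc,bckd,fky] add [bkqla,wrad,ctqot] -> 8 lines: vlxun sqvpe bkqla wrad ctqot avebe nuzg weawu
Hunk 2: at line 1 remove [sqvpe] add [qzb,jgkvz] -> 9 lines: vlxun qzb jgkvz bkqla wrad ctqot avebe nuzg weawu
Hunk 3: at line 4 remove [wrad,ctqot] add [gpy,pyqnx,zhj] -> 10 lines: vlxun qzb jgkvz bkqla gpy pyqnx zhj avebe nuzg weawu
Hunk 4: at line 5 remove [zhj,avebe] add [dnb,adh] -> 10 lines: vlxun qzb jgkvz bkqla gpy pyqnx dnb adh nuzg weawu
Hunk 5: at line 3 remove [gpy,pyqnx,dnb] add [kygps,gabk,gyhvv] -> 10 lines: vlxun qzb jgkvz bkqla kygps gabk gyhvv adh nuzg weawu
Hunk 6: at line 4 remove [gabk] add [lhva,ylins,kvo] -> 12 lines: vlxun qzb jgkvz bkqla kygps lhva ylins kvo gyhvv adh nuzg weawu
Final line count: 12

Answer: 12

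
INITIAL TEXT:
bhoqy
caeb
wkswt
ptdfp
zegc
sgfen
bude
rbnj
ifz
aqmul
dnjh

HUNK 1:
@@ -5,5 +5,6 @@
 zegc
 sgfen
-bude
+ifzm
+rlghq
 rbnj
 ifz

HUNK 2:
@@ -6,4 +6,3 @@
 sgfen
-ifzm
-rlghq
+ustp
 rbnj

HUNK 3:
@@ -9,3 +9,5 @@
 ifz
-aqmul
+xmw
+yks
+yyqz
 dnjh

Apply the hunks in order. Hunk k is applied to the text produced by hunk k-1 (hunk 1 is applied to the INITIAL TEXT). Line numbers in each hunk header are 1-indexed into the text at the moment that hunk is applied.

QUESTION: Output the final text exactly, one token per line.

Hunk 1: at line 5 remove [bude] add [ifzm,rlghq] -> 12 lines: bhoqy caeb wkswt ptdfp zegc sgfen ifzm rlghq rbnj ifz aqmul dnjh
Hunk 2: at line 6 remove [ifzm,rlghq] add [ustp] -> 11 lines: bhoqy caeb wkswt ptdfp zegc sgfen ustp rbnj ifz aqmul dnjh
Hunk 3: at line 9 remove [aqmul] add [xmw,yks,yyqz] -> 13 lines: bhoqy caeb wkswt ptdfp zegc sgfen ustp rbnj ifz xmw yks yyqz dnjh

Answer: bhoqy
caeb
wkswt
ptdfp
zegc
sgfen
ustp
rbnj
ifz
xmw
yks
yyqz
dnjh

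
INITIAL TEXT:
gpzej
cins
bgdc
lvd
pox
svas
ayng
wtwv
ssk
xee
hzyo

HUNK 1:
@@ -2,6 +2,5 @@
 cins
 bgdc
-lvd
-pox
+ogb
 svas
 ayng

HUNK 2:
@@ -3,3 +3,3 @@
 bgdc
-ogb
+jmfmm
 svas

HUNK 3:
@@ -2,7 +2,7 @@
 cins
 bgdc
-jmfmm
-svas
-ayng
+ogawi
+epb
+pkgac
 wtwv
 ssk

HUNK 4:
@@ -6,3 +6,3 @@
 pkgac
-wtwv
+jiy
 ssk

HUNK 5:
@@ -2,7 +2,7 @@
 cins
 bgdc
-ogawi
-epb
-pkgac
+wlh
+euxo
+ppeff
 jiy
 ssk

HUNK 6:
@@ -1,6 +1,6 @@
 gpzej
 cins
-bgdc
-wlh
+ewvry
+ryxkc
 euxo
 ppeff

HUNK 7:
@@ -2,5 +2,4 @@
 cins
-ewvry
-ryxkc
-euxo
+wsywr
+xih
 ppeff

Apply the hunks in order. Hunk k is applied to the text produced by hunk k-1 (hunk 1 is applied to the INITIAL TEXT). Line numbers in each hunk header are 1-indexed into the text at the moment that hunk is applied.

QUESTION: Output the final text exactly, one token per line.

Hunk 1: at line 2 remove [lvd,pox] add [ogb] -> 10 lines: gpzej cins bgdc ogb svas ayng wtwv ssk xee hzyo
Hunk 2: at line 3 remove [ogb] add [jmfmm] -> 10 lines: gpzej cins bgdc jmfmm svas ayng wtwv ssk xee hzyo
Hunk 3: at line 2 remove [jmfmm,svas,ayng] add [ogawi,epb,pkgac] -> 10 lines: gpzej cins bgdc ogawi epb pkgac wtwv ssk xee hzyo
Hunk 4: at line 6 remove [wtwv] add [jiy] -> 10 lines: gpzej cins bgdc ogawi epb pkgac jiy ssk xee hzyo
Hunk 5: at line 2 remove [ogawi,epb,pkgac] add [wlh,euxo,ppeff] -> 10 lines: gpzej cins bgdc wlh euxo ppeff jiy ssk xee hzyo
Hunk 6: at line 1 remove [bgdc,wlh] add [ewvry,ryxkc] -> 10 lines: gpzej cins ewvry ryxkc euxo ppeff jiy ssk xee hzyo
Hunk 7: at line 2 remove [ewvry,ryxkc,euxo] add [wsywr,xih] -> 9 lines: gpzej cins wsywr xih ppeff jiy ssk xee hzyo

Answer: gpzej
cins
wsywr
xih
ppeff
jiy
ssk
xee
hzyo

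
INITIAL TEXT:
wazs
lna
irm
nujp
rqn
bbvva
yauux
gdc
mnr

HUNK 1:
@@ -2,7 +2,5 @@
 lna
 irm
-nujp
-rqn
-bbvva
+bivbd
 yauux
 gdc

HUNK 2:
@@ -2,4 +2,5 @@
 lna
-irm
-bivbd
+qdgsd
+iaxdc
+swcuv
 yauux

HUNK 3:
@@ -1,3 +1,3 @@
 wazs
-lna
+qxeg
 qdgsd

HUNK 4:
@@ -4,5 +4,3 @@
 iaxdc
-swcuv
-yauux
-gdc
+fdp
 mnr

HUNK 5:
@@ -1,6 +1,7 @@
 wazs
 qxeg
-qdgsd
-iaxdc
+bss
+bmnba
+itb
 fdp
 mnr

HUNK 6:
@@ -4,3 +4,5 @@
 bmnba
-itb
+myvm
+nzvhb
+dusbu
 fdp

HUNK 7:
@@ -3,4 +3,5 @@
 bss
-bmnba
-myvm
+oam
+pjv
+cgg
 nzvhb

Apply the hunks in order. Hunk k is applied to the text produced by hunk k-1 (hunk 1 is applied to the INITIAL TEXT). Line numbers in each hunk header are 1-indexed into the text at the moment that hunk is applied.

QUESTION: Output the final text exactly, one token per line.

Hunk 1: at line 2 remove [nujp,rqn,bbvva] add [bivbd] -> 7 lines: wazs lna irm bivbd yauux gdc mnr
Hunk 2: at line 2 remove [irm,bivbd] add [qdgsd,iaxdc,swcuv] -> 8 lines: wazs lna qdgsd iaxdc swcuv yauux gdc mnr
Hunk 3: at line 1 remove [lna] add [qxeg] -> 8 lines: wazs qxeg qdgsd iaxdc swcuv yauux gdc mnr
Hunk 4: at line 4 remove [swcuv,yauux,gdc] add [fdp] -> 6 lines: wazs qxeg qdgsd iaxdc fdp mnr
Hunk 5: at line 1 remove [qdgsd,iaxdc] add [bss,bmnba,itb] -> 7 lines: wazs qxeg bss bmnba itb fdp mnr
Hunk 6: at line 4 remove [itb] add [myvm,nzvhb,dusbu] -> 9 lines: wazs qxeg bss bmnba myvm nzvhb dusbu fdp mnr
Hunk 7: at line 3 remove [bmnba,myvm] add [oam,pjv,cgg] -> 10 lines: wazs qxeg bss oam pjv cgg nzvhb dusbu fdp mnr

Answer: wazs
qxeg
bss
oam
pjv
cgg
nzvhb
dusbu
fdp
mnr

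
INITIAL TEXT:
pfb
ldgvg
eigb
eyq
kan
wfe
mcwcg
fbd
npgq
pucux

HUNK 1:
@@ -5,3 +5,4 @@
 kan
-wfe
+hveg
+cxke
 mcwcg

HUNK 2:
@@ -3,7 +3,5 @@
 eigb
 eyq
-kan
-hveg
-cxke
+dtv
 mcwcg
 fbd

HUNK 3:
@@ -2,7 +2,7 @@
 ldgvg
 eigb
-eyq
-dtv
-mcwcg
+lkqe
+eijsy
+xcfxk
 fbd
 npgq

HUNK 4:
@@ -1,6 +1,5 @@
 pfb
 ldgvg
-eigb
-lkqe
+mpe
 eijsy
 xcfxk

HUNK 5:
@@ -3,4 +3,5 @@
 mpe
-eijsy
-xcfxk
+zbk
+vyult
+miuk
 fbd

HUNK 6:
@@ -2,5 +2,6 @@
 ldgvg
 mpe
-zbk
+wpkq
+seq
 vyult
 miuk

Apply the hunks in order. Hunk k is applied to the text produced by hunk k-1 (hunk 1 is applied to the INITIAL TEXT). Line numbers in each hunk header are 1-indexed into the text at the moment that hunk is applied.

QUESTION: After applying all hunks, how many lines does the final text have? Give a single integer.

Hunk 1: at line 5 remove [wfe] add [hveg,cxke] -> 11 lines: pfb ldgvg eigb eyq kan hveg cxke mcwcg fbd npgq pucux
Hunk 2: at line 3 remove [kan,hveg,cxke] add [dtv] -> 9 lines: pfb ldgvg eigb eyq dtv mcwcg fbd npgq pucux
Hunk 3: at line 2 remove [eyq,dtv,mcwcg] add [lkqe,eijsy,xcfxk] -> 9 lines: pfb ldgvg eigb lkqe eijsy xcfxk fbd npgq pucux
Hunk 4: at line 1 remove [eigb,lkqe] add [mpe] -> 8 lines: pfb ldgvg mpe eijsy xcfxk fbd npgq pucux
Hunk 5: at line 3 remove [eijsy,xcfxk] add [zbk,vyult,miuk] -> 9 lines: pfb ldgvg mpe zbk vyult miuk fbd npgq pucux
Hunk 6: at line 2 remove [zbk] add [wpkq,seq] -> 10 lines: pfb ldgvg mpe wpkq seq vyult miuk fbd npgq pucux
Final line count: 10

Answer: 10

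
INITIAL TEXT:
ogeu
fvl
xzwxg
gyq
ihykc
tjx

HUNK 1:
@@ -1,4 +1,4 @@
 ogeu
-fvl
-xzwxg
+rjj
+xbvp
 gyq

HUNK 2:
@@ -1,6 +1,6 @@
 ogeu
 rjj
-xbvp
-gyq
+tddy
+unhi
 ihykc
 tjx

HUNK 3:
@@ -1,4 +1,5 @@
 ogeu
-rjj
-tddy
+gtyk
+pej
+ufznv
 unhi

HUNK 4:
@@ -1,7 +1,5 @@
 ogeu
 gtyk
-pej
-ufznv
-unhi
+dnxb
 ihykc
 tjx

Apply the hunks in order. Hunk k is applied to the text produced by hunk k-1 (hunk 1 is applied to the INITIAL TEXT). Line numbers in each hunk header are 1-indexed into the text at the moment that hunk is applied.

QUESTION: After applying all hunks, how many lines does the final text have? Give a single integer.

Answer: 5

Derivation:
Hunk 1: at line 1 remove [fvl,xzwxg] add [rjj,xbvp] -> 6 lines: ogeu rjj xbvp gyq ihykc tjx
Hunk 2: at line 1 remove [xbvp,gyq] add [tddy,unhi] -> 6 lines: ogeu rjj tddy unhi ihykc tjx
Hunk 3: at line 1 remove [rjj,tddy] add [gtyk,pej,ufznv] -> 7 lines: ogeu gtyk pej ufznv unhi ihykc tjx
Hunk 4: at line 1 remove [pej,ufznv,unhi] add [dnxb] -> 5 lines: ogeu gtyk dnxb ihykc tjx
Final line count: 5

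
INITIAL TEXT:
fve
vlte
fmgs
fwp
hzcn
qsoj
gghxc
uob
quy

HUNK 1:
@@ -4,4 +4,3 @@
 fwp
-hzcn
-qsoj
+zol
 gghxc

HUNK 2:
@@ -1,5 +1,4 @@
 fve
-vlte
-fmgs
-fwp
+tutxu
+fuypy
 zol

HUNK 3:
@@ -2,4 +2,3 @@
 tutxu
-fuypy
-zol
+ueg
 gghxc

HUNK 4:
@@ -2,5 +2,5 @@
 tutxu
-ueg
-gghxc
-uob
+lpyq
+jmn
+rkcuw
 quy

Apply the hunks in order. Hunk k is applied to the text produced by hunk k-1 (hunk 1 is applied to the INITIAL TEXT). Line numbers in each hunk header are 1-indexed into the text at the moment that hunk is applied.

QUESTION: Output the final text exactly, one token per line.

Answer: fve
tutxu
lpyq
jmn
rkcuw
quy

Derivation:
Hunk 1: at line 4 remove [hzcn,qsoj] add [zol] -> 8 lines: fve vlte fmgs fwp zol gghxc uob quy
Hunk 2: at line 1 remove [vlte,fmgs,fwp] add [tutxu,fuypy] -> 7 lines: fve tutxu fuypy zol gghxc uob quy
Hunk 3: at line 2 remove [fuypy,zol] add [ueg] -> 6 lines: fve tutxu ueg gghxc uob quy
Hunk 4: at line 2 remove [ueg,gghxc,uob] add [lpyq,jmn,rkcuw] -> 6 lines: fve tutxu lpyq jmn rkcuw quy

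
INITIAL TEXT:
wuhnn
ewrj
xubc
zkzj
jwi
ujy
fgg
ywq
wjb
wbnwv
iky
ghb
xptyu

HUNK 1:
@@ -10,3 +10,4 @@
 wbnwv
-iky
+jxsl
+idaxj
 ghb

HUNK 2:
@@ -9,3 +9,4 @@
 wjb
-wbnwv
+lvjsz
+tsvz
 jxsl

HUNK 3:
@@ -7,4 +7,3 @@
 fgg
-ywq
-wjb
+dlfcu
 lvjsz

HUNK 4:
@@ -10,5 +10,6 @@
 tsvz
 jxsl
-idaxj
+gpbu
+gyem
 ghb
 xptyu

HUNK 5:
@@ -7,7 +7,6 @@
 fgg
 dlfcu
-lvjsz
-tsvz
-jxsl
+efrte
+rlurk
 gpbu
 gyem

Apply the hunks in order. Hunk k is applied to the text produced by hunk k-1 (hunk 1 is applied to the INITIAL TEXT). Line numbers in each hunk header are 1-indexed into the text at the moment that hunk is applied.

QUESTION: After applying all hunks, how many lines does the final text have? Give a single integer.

Answer: 14

Derivation:
Hunk 1: at line 10 remove [iky] add [jxsl,idaxj] -> 14 lines: wuhnn ewrj xubc zkzj jwi ujy fgg ywq wjb wbnwv jxsl idaxj ghb xptyu
Hunk 2: at line 9 remove [wbnwv] add [lvjsz,tsvz] -> 15 lines: wuhnn ewrj xubc zkzj jwi ujy fgg ywq wjb lvjsz tsvz jxsl idaxj ghb xptyu
Hunk 3: at line 7 remove [ywq,wjb] add [dlfcu] -> 14 lines: wuhnn ewrj xubc zkzj jwi ujy fgg dlfcu lvjsz tsvz jxsl idaxj ghb xptyu
Hunk 4: at line 10 remove [idaxj] add [gpbu,gyem] -> 15 lines: wuhnn ewrj xubc zkzj jwi ujy fgg dlfcu lvjsz tsvz jxsl gpbu gyem ghb xptyu
Hunk 5: at line 7 remove [lvjsz,tsvz,jxsl] add [efrte,rlurk] -> 14 lines: wuhnn ewrj xubc zkzj jwi ujy fgg dlfcu efrte rlurk gpbu gyem ghb xptyu
Final line count: 14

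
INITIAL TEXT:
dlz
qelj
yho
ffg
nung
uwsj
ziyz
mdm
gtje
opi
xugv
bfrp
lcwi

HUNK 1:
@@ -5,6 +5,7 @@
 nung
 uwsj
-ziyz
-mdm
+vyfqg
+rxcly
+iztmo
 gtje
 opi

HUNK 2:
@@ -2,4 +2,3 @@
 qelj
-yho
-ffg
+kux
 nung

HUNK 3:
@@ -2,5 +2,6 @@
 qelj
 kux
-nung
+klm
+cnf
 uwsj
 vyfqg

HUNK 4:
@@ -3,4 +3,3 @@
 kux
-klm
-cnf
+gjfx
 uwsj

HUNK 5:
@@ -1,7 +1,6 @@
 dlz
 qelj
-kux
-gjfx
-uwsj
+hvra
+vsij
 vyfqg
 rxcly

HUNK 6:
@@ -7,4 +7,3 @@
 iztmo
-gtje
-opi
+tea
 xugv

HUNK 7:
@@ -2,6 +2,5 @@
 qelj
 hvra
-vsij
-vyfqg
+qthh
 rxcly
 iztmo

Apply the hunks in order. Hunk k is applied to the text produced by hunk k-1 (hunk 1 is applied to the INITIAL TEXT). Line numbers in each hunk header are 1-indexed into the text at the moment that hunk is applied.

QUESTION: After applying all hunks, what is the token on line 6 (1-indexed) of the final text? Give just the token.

Hunk 1: at line 5 remove [ziyz,mdm] add [vyfqg,rxcly,iztmo] -> 14 lines: dlz qelj yho ffg nung uwsj vyfqg rxcly iztmo gtje opi xugv bfrp lcwi
Hunk 2: at line 2 remove [yho,ffg] add [kux] -> 13 lines: dlz qelj kux nung uwsj vyfqg rxcly iztmo gtje opi xugv bfrp lcwi
Hunk 3: at line 2 remove [nung] add [klm,cnf] -> 14 lines: dlz qelj kux klm cnf uwsj vyfqg rxcly iztmo gtje opi xugv bfrp lcwi
Hunk 4: at line 3 remove [klm,cnf] add [gjfx] -> 13 lines: dlz qelj kux gjfx uwsj vyfqg rxcly iztmo gtje opi xugv bfrp lcwi
Hunk 5: at line 1 remove [kux,gjfx,uwsj] add [hvra,vsij] -> 12 lines: dlz qelj hvra vsij vyfqg rxcly iztmo gtje opi xugv bfrp lcwi
Hunk 6: at line 7 remove [gtje,opi] add [tea] -> 11 lines: dlz qelj hvra vsij vyfqg rxcly iztmo tea xugv bfrp lcwi
Hunk 7: at line 2 remove [vsij,vyfqg] add [qthh] -> 10 lines: dlz qelj hvra qthh rxcly iztmo tea xugv bfrp lcwi
Final line 6: iztmo

Answer: iztmo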